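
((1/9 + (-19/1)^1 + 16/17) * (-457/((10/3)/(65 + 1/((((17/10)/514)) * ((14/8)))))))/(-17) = -3550801799/103173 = -34416.00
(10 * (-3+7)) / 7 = 40 / 7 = 5.71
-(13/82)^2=-169/6724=-0.03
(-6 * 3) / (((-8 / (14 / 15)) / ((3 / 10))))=63 / 100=0.63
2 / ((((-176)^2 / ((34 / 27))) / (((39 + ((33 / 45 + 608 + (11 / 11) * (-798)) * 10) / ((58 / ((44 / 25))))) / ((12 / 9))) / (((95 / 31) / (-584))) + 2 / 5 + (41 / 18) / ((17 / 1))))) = 55535525171 / 259216848000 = 0.21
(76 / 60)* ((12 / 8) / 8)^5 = 1539 / 5242880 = 0.00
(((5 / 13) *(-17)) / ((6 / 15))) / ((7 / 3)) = -1275 / 182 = -7.01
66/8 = 8.25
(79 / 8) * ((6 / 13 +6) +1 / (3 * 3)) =60751 / 936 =64.90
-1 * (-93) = 93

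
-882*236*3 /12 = -52038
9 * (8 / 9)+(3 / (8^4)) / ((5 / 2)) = 81923 / 10240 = 8.00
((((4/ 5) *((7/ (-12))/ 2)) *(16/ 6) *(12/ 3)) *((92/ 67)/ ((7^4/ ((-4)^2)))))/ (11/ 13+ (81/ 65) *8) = -306176/ 145400787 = -0.00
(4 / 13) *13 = 4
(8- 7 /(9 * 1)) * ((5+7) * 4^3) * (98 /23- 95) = -34727680 /69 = -503299.71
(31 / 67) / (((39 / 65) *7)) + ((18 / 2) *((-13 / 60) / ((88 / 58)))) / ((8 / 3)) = -3682751 / 9905280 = -0.37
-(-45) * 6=270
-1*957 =-957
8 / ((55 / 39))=312 / 55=5.67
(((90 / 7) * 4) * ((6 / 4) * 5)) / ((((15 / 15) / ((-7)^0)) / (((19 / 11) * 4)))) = 205200 / 77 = 2664.94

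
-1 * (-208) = 208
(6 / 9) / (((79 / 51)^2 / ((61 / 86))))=52887 / 268363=0.20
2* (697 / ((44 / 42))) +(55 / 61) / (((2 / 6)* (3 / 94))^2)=6238637 / 671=9297.52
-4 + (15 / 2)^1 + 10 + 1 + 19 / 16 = 15.69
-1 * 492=-492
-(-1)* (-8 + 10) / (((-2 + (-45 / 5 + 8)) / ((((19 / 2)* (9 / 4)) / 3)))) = -19 / 4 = -4.75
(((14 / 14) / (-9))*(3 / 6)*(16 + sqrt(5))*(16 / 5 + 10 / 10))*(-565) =791*sqrt(5) / 6 + 6328 / 3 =2404.12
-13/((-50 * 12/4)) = 13/150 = 0.09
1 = 1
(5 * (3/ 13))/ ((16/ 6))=45/ 104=0.43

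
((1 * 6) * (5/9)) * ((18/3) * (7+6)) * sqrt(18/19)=780 * sqrt(38)/19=253.07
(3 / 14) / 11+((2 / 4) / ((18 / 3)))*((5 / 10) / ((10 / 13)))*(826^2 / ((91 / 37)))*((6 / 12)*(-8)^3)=-8885962579 / 2310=-3846737.05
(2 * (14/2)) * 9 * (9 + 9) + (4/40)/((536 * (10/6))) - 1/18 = 547028227/241200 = 2267.94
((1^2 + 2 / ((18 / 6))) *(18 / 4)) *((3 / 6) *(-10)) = -75 / 2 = -37.50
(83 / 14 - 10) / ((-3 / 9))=171 / 14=12.21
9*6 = 54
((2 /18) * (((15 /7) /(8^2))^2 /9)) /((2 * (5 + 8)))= 25 /46964736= 0.00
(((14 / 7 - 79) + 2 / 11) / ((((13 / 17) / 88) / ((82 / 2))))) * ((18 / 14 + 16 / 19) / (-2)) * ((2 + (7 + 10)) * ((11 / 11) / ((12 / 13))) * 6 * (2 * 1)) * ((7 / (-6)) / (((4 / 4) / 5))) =-1666770950 / 3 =-555590316.67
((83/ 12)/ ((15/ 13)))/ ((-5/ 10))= -1079/ 90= -11.99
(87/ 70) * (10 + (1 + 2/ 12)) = 1943/ 140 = 13.88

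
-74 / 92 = -37 / 46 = -0.80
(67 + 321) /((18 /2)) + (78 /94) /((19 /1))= 346835 /8037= 43.15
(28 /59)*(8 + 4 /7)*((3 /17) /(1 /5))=3.59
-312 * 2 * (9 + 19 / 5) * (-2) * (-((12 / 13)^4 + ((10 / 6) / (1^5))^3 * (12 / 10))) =-3306852352 / 32955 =-100344.48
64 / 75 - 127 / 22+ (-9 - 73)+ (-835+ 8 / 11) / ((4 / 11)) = -7857859 / 3300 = -2381.17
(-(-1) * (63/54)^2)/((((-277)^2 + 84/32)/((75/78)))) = 1225/71820801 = 0.00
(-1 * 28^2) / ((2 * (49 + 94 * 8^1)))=-392 / 801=-0.49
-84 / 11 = -7.64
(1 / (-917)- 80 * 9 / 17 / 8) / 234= -82547 / 3647826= -0.02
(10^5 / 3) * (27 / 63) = 100000 / 7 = 14285.71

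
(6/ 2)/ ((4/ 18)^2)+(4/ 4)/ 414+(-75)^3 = -349262197/ 828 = -421814.25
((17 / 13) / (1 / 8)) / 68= 2 / 13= 0.15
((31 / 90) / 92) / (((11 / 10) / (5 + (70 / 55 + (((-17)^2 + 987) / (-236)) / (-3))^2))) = 849372317 / 17263344186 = 0.05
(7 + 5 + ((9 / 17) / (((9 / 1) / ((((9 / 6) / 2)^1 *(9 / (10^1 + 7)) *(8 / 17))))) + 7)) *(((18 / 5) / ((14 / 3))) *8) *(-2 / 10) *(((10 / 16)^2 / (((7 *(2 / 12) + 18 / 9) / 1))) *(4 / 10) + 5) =-110600127 / 933470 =-118.48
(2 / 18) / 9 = 1 / 81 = 0.01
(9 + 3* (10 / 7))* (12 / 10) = 558 / 35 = 15.94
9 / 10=0.90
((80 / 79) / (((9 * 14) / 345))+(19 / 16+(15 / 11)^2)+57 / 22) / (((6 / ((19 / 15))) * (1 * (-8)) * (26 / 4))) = -102651623 / 3006267264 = -0.03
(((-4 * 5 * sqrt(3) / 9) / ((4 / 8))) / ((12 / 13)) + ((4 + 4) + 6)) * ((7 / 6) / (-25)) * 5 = -49 / 15 + 91 * sqrt(3) / 81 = -1.32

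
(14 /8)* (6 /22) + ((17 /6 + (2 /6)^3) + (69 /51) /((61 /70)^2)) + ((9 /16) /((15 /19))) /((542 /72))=132984283343 /25456830795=5.22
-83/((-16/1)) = 83/16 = 5.19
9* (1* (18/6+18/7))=351/7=50.14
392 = 392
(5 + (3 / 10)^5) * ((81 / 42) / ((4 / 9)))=121559049 / 5600000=21.71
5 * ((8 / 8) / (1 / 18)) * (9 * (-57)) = -46170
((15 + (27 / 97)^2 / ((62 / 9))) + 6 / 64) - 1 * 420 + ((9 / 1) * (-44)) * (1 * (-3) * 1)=783.10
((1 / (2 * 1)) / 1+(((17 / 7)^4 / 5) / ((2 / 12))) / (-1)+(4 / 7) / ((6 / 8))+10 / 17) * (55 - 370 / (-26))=-1465480110 / 530621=-2761.82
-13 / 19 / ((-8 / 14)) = 91 / 76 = 1.20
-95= -95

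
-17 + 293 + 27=303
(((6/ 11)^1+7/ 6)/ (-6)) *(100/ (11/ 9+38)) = -2825/ 3883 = -0.73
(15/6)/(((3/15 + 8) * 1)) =25/82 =0.30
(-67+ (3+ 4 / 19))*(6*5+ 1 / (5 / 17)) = -202404 / 95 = -2130.57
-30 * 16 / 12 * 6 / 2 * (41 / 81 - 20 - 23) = 137680 / 27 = 5099.26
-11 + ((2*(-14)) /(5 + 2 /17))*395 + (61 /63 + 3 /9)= -2170.85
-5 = -5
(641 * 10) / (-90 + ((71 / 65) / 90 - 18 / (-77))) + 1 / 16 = -46157722267 / 646875728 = -71.35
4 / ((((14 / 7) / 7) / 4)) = 56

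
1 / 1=1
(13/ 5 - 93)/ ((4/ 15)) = -339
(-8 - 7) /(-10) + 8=19 /2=9.50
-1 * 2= -2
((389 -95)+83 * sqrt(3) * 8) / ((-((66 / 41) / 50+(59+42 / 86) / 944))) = -13813457600 * sqrt(3) / 1980743 -6116199600 / 1980743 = -15166.94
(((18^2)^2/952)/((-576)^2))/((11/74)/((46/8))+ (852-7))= 68931/175257442304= 0.00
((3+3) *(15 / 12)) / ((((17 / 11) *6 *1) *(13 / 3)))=165 / 884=0.19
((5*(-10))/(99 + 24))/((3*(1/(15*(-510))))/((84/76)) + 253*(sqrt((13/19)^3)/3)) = -995551932375000*sqrt(247)/1837094076608872441-116311492500/1837094076608872441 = -0.01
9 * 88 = 792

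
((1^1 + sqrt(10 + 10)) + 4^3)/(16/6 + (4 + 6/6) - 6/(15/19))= 30* sqrt(5) + 975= 1042.08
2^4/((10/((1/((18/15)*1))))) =4/3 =1.33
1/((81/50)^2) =2500/6561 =0.38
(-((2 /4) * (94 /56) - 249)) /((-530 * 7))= -13897 /207760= -0.07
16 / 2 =8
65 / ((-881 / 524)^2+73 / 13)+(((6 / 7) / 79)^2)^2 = 21698005198741569056 / 2818119085989825821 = 7.70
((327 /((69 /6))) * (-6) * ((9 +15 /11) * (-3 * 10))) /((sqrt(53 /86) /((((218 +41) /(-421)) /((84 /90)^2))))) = -47718.85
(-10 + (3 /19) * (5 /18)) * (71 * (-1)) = 80585 /114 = 706.89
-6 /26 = -3 /13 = -0.23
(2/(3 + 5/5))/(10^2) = 1/200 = 0.00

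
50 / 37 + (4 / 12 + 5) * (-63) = -334.65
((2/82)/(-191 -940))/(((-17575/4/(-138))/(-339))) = 62376/271656775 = 0.00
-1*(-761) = 761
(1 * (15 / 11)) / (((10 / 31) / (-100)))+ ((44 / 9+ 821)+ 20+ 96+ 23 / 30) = 514729 / 990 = 519.93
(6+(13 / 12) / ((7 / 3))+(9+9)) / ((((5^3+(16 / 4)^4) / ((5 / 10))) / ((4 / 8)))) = 685 / 42672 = 0.02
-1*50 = -50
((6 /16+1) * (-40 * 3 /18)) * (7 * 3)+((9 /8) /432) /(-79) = -5839681 /30336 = -192.50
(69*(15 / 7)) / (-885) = -69 / 413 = -0.17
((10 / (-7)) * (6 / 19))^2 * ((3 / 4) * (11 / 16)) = 7425 / 70756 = 0.10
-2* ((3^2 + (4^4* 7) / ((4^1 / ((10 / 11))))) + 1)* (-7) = 64260 / 11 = 5841.82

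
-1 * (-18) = 18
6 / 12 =1 / 2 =0.50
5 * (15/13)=75/13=5.77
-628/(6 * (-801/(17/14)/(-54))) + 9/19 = -95815/11837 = -8.09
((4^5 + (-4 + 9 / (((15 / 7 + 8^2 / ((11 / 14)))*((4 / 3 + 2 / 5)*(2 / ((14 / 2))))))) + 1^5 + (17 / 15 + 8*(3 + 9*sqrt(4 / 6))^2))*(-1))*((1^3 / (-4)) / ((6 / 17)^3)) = 10685.08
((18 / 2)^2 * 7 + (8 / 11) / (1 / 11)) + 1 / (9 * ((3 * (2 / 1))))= 31051 / 54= 575.02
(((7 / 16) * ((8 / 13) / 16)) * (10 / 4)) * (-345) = -12075 / 832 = -14.51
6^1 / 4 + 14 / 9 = 55 / 18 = 3.06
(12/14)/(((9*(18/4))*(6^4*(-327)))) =-1/20024172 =-0.00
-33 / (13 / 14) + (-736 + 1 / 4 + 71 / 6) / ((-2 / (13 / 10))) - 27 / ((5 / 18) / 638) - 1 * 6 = -192143929 / 3120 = -61584.59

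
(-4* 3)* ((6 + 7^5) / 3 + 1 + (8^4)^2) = -201393856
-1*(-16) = 16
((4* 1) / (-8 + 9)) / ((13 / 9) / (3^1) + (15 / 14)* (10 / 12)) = 3024 / 1039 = 2.91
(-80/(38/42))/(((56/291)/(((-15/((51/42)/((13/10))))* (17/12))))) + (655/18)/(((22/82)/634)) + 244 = 363737543/3762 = 96687.28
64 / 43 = 1.49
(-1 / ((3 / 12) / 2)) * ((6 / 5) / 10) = -24 / 25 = -0.96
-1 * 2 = -2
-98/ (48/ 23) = -1127/ 24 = -46.96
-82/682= -41/341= -0.12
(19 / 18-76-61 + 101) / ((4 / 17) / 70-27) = 374255 / 289134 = 1.29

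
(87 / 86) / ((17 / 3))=261 / 1462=0.18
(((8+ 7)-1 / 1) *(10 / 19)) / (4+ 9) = 140 / 247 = 0.57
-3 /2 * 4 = -6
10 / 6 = 5 / 3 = 1.67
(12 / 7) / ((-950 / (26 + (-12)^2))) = -204 / 665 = -0.31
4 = 4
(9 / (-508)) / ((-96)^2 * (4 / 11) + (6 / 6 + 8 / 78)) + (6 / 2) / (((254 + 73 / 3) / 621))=4083263458893 / 610042526420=6.69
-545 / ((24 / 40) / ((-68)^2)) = -12600400 / 3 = -4200133.33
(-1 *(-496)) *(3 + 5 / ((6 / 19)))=9341.33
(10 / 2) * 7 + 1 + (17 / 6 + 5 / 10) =118 / 3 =39.33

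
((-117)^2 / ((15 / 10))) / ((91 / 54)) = 37908 / 7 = 5415.43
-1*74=-74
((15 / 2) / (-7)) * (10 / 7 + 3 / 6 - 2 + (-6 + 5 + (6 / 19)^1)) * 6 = 9045 / 1862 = 4.86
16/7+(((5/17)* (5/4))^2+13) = 15.42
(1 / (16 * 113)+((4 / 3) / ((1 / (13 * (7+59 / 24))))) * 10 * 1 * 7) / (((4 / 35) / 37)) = 241827379255 / 65088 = 3715391.15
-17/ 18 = -0.94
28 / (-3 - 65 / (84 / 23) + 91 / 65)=-11760 / 8147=-1.44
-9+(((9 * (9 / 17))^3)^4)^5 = 3229246017998554007515224836513361914701768856101700943472913953573495476834873855927951838639039095432541425209592 / 67132880600101282948735355994194317620764746587861166986121564248710884801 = 48102300826842250303296640000000000000000.00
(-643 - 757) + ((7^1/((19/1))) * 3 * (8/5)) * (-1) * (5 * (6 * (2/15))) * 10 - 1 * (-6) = -27830/19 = -1464.74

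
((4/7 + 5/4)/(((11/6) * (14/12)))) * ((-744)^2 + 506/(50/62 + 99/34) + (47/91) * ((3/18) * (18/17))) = 8239281800535/17474821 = 471494.49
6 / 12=1 / 2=0.50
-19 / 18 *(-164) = 1558 / 9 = 173.11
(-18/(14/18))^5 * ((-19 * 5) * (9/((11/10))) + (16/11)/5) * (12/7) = 57217629923456256/6470695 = 8842578721.99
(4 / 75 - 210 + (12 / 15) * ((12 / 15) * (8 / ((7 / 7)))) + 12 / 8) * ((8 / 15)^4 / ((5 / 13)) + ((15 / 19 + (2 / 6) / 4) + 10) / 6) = -411.23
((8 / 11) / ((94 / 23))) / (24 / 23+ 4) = 529 / 14993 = 0.04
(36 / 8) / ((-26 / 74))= -333 / 26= -12.81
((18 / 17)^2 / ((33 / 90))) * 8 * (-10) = -777600 / 3179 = -244.61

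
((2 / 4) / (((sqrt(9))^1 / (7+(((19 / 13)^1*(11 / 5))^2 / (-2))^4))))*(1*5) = 3676265787905467121 / 6117980407500000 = 600.90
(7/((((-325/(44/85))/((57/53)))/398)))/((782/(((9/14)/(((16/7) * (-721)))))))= 1122957/471717649000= 0.00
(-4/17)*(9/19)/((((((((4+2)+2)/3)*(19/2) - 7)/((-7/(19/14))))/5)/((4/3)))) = 0.21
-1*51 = -51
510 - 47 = 463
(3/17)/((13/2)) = 6/221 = 0.03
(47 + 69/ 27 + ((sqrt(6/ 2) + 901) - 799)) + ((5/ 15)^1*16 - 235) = -703/ 9 + sqrt(3) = -76.38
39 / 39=1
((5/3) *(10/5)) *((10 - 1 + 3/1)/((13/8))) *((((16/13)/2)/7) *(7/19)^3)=125440/1159171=0.11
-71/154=-0.46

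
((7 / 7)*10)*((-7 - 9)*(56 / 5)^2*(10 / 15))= -13380.27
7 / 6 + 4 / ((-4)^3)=53 / 48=1.10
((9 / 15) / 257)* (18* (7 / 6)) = 63 / 1285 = 0.05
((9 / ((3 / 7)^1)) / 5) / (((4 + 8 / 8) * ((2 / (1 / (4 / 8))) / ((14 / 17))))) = 294 / 425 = 0.69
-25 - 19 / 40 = -1019 / 40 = -25.48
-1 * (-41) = 41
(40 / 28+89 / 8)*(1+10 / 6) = 703 / 21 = 33.48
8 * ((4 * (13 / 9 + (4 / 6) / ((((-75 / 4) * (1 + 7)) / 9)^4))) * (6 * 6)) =650003888 / 390625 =1664.01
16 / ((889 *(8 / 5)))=10 / 889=0.01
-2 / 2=-1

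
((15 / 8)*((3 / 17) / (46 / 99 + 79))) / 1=4455 / 1069912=0.00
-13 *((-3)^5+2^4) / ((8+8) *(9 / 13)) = 38363 / 144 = 266.41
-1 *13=-13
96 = 96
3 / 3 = 1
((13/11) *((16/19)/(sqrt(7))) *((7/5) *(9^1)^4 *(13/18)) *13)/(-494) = -492804 *sqrt(7)/19855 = -65.67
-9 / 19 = -0.47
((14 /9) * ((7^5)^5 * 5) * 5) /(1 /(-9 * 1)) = -469374016882387715282450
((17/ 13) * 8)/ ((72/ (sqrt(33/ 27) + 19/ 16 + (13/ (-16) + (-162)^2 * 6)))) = 17 * sqrt(11)/ 351 + 7138385/ 312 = 22879.60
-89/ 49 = -1.82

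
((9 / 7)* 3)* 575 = 15525 / 7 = 2217.86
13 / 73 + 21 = 1546 / 73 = 21.18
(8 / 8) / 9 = 1 / 9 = 0.11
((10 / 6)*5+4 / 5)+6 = 227 / 15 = 15.13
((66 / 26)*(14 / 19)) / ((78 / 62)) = 4774 / 3211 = 1.49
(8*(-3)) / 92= -6 / 23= -0.26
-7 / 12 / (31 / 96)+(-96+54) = -1358 / 31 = -43.81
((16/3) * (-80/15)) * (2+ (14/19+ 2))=-2560/19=-134.74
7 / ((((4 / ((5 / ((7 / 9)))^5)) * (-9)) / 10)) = -102515625 / 4802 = -21348.53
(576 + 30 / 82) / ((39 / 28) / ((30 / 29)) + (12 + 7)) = 2205560 / 77859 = 28.33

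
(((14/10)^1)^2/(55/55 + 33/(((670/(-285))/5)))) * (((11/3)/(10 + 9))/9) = -0.00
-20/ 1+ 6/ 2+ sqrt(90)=-17+ 3*sqrt(10)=-7.51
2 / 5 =0.40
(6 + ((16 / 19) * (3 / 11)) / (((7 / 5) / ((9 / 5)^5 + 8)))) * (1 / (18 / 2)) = 453362 / 391875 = 1.16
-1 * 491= -491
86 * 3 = 258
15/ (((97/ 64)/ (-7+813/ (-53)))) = -1136640/ 5141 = -221.09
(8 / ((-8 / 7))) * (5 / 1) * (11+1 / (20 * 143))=-220227 / 572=-385.01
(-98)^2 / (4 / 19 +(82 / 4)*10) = 26068 / 557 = 46.80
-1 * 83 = -83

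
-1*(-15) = 15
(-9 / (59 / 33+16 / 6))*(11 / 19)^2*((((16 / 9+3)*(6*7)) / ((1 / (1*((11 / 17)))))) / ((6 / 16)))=-10073008 / 42959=-234.48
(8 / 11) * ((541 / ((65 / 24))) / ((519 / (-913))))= -2873792 / 11245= -255.56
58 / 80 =29 / 40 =0.72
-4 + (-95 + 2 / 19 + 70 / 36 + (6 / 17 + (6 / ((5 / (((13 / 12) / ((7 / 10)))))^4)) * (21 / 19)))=-85561443 / 886312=-96.54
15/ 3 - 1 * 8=-3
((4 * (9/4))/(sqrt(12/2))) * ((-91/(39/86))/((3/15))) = -1505 * sqrt(6) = -3686.48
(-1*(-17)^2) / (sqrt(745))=-289*sqrt(745) / 745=-10.59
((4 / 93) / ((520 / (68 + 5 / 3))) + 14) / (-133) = -507989 / 4823910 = -0.11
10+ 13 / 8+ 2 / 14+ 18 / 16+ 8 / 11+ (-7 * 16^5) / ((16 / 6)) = -847769501 / 308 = -2752498.38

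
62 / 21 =2.95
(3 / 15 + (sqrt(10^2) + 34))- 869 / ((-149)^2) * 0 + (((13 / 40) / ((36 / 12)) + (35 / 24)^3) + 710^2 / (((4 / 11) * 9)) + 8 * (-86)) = 10602314407 / 69120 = 153389.97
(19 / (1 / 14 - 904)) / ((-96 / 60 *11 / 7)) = 931 / 111364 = 0.01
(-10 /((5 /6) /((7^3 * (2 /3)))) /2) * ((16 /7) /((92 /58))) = -45472 /23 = -1977.04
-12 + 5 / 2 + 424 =829 / 2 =414.50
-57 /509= -0.11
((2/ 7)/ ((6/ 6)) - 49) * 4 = -1364/ 7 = -194.86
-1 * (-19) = 19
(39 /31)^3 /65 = 4563 /148955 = 0.03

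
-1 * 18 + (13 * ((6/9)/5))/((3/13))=-472/45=-10.49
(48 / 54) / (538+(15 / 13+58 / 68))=3536 / 2148147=0.00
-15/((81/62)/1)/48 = -0.24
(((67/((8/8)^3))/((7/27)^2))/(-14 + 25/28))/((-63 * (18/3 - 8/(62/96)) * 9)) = -4154/197813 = -0.02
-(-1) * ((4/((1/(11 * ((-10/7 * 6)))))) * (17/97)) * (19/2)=-426360/679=-627.92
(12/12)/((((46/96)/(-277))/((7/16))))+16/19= -110155/437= -252.07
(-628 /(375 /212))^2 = 126045.83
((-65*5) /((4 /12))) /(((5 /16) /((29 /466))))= -45240 /233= -194.16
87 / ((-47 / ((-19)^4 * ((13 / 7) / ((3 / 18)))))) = -884358306 / 329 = -2688019.17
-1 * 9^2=-81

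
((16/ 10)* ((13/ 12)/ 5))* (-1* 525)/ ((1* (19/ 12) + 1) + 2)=-2184/ 55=-39.71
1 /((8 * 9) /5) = 5 /72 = 0.07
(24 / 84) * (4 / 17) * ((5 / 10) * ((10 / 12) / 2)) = 5 / 357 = 0.01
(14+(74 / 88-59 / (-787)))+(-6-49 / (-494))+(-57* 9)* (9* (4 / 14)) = -78439724711 / 59871812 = -1310.13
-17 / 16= -1.06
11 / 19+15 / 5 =68 / 19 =3.58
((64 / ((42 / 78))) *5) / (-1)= -4160 / 7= -594.29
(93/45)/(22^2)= 31/7260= 0.00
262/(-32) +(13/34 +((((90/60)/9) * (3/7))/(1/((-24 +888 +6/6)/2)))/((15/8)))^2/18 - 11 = -62362849/18352656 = -3.40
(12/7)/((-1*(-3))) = 4/7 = 0.57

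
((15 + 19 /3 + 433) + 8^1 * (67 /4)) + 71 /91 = 160828 /273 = 589.11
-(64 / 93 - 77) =7097 / 93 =76.31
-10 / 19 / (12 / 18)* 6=-90 / 19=-4.74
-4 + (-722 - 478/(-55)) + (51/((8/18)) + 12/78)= -1722879/2860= -602.41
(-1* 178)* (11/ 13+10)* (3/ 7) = -75294/ 91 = -827.41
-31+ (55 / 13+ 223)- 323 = -1648 / 13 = -126.77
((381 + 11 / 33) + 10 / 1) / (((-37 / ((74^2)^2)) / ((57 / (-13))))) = 18077853088 / 13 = 1390604083.69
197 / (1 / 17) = 3349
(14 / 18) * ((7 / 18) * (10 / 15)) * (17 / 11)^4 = 4092529 / 3557763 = 1.15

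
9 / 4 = 2.25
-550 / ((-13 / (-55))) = -2326.92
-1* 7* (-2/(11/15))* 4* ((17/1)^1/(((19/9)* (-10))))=-12852/209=-61.49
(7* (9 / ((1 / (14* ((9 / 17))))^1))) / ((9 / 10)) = 8820 / 17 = 518.82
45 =45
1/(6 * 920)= 1/5520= 0.00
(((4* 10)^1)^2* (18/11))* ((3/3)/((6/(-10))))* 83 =-3984000/11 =-362181.82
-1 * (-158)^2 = -24964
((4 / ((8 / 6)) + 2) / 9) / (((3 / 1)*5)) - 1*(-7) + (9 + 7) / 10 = 1166 / 135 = 8.64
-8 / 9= -0.89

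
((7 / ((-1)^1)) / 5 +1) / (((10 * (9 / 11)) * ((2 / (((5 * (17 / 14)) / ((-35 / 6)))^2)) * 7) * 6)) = -3179 / 5042100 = -0.00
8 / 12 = 2 / 3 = 0.67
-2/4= -1/2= -0.50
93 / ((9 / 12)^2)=165.33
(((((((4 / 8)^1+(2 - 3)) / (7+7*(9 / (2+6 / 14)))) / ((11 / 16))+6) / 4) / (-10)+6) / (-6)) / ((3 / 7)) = -180197 / 79200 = -2.28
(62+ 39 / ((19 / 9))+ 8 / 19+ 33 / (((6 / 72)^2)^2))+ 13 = 13003256 / 19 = 684381.89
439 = 439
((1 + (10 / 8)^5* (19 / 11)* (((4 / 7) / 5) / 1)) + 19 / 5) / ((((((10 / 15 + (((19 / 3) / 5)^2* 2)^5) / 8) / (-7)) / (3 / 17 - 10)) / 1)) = 10255302897908203125 / 1176326066198797888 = 8.72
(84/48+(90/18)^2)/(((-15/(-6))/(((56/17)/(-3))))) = -2996/255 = -11.75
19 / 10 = 1.90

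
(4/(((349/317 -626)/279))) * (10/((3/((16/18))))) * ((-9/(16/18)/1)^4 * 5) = -1175055909075/4225984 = -278054.98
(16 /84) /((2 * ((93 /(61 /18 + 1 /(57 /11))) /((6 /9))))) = 350 /143127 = 0.00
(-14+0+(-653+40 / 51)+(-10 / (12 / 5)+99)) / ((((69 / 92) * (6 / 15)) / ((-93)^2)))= -280040205 / 17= -16472953.24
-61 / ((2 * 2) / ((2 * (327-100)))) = -13847 / 2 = -6923.50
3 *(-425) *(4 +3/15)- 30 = -5385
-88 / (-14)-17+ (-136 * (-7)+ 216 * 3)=11125 / 7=1589.29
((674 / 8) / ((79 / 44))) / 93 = 3707 / 7347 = 0.50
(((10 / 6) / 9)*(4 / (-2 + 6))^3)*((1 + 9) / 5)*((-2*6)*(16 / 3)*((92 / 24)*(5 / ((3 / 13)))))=-478400 / 243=-1968.72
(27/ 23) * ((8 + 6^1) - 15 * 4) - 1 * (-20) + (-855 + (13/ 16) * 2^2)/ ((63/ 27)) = -11173/ 28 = -399.04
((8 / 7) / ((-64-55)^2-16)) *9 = 24 / 33005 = 0.00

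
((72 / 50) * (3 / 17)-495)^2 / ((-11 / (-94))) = 4155947861166 / 1986875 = 2091700.72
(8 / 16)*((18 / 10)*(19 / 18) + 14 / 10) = 33 / 20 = 1.65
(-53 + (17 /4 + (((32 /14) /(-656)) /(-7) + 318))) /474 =2163697 /3809064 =0.57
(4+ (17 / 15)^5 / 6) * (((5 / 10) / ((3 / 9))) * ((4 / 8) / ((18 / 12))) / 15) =19644857 / 136687500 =0.14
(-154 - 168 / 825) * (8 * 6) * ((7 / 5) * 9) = -128235744 / 1375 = -93262.36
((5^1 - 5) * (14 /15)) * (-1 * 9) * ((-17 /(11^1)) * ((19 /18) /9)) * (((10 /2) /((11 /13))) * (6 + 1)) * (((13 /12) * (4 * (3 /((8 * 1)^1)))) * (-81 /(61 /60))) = 0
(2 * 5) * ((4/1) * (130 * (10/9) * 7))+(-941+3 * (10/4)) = 711197/18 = 39510.94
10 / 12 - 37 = -217 / 6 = -36.17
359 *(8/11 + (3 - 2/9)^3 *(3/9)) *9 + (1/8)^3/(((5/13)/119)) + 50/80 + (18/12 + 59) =25495.40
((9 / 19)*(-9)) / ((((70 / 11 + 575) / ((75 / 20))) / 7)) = -18711 / 97204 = -0.19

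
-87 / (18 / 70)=-1015 / 3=-338.33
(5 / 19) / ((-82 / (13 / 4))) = -65 / 6232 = -0.01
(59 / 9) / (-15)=-59 / 135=-0.44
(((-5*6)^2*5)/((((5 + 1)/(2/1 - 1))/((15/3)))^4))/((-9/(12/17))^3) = -1250000/1193859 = -1.05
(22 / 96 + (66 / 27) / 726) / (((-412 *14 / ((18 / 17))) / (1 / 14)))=-65 / 21318528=-0.00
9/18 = 1/2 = 0.50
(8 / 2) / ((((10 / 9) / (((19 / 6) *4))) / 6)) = 1368 / 5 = 273.60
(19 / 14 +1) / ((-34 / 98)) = -231 / 34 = -6.79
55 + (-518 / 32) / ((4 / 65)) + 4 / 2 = -13187 / 64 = -206.05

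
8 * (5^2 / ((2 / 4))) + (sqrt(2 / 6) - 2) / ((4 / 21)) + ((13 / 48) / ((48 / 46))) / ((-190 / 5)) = 392.52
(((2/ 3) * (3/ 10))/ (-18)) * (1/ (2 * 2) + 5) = -7/ 120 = -0.06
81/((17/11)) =891/17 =52.41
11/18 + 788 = 14195/18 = 788.61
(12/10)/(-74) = -3/185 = -0.02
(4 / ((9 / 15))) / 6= 10 / 9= 1.11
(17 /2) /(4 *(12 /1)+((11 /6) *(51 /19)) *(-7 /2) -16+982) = 646 /75755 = 0.01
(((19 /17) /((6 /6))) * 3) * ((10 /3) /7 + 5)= 2185 /119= 18.36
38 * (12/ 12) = 38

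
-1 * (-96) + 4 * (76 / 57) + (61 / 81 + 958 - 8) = 85219 / 81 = 1052.09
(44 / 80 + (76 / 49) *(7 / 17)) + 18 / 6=9969 / 2380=4.19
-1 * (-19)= 19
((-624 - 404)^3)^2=1180208363584098304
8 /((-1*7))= -8 /7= -1.14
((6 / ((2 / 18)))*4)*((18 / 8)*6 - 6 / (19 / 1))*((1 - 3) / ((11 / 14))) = -1515024 / 209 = -7248.92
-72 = -72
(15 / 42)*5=25 / 14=1.79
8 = 8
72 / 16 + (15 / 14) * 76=1203 / 14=85.93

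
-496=-496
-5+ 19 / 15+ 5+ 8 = 139 / 15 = 9.27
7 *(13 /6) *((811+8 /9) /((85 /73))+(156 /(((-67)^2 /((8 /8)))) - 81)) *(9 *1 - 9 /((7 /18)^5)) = -25763316173518781 /2748412695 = -9373889.23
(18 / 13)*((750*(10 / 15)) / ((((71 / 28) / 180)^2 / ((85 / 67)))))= 19432224000000 / 4390711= 4425757.92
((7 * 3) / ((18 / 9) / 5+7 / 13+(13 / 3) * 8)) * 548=2244060 / 6943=323.21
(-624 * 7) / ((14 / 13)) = -4056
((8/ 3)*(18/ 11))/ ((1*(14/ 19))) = 456/ 77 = 5.92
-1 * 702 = -702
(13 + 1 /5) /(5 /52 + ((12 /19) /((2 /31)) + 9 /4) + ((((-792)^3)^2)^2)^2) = 2964 /833122044784020977472547470601777807260572170306350810722039452579924645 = 0.00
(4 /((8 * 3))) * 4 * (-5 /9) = -10 /27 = -0.37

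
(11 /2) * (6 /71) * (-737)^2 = 17924577 /71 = 252458.83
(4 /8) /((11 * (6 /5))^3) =125 /574992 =0.00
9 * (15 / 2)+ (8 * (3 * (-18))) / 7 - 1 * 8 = -31 / 14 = -2.21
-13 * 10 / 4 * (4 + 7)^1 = -715 / 2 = -357.50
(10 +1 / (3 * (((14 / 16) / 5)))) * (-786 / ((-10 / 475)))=3111250 / 7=444464.29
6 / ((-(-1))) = 6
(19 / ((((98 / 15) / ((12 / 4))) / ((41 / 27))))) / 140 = 779 / 8232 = 0.09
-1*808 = -808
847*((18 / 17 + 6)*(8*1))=813120 / 17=47830.59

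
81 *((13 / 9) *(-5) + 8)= 63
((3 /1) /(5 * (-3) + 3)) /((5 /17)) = -17 /20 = -0.85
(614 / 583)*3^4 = 49734 / 583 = 85.31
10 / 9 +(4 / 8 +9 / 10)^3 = 4337 / 1125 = 3.86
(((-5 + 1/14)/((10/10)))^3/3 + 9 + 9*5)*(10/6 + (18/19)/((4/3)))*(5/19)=17467305/1981168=8.82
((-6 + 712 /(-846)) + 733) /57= 307165 /24111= 12.74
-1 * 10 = -10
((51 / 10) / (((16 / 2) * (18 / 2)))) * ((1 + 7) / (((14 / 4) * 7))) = 17 / 735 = 0.02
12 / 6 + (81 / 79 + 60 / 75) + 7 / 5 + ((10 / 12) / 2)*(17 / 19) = 504167 / 90060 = 5.60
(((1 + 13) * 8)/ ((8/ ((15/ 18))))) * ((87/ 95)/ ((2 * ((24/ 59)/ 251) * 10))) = 3006227/ 9120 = 329.63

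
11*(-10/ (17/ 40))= -4400/ 17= -258.82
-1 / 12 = -0.08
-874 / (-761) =874 / 761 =1.15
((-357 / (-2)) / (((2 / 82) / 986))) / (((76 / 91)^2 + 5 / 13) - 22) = -344969.93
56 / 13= 4.31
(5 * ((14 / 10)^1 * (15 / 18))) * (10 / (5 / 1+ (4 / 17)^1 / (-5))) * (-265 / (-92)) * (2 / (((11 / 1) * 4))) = 3941875 / 2556312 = 1.54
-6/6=-1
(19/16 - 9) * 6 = -375/8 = -46.88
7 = 7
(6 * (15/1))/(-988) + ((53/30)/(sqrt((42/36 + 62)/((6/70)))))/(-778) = -45/494 - 53 * sqrt(26530)/103201700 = -0.09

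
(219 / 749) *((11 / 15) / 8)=803 / 29960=0.03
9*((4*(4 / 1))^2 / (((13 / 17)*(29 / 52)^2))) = 8146944 / 841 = 9687.21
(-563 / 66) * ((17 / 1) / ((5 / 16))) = -76568 / 165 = -464.05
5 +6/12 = 11/2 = 5.50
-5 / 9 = -0.56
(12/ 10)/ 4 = 3/ 10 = 0.30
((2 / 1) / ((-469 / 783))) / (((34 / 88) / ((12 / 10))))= -413424 / 39865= -10.37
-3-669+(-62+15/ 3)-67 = -796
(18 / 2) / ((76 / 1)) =9 / 76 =0.12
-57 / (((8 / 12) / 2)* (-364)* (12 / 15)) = 855 / 1456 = 0.59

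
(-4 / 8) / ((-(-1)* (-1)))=1 / 2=0.50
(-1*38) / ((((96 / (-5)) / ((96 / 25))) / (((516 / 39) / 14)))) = 3268 / 455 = 7.18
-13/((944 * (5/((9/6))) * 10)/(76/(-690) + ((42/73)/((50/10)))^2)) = 5790161/144629060000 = 0.00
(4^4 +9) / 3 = 265 / 3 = 88.33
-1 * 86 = -86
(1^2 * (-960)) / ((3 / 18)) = -5760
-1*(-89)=89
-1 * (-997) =997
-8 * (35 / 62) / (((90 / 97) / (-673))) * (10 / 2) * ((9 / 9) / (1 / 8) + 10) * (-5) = -45696700 / 31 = -1474087.10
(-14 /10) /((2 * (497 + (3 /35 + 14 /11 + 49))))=-539 /421466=-0.00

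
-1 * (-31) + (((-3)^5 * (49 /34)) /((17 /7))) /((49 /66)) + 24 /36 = -140944 /867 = -162.57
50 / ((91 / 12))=600 / 91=6.59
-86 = -86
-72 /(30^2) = -2 /25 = -0.08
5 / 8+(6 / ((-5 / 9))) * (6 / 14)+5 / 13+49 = 165187 / 3640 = 45.38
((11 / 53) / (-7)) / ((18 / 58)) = -319 / 3339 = -0.10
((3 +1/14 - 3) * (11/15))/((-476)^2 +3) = 11/47581590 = 0.00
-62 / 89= -0.70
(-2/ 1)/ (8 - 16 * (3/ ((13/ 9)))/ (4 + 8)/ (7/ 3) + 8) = -0.14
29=29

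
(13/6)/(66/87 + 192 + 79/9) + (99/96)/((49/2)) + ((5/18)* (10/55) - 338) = -1379523639773/4082679216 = -337.90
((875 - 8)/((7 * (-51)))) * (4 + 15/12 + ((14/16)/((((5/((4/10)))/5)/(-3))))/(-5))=-663/50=-13.26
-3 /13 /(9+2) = -3 /143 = -0.02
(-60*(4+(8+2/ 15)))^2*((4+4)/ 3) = 4239872/ 3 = 1413290.67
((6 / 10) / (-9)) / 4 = -1 / 60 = -0.02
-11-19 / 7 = -96 / 7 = -13.71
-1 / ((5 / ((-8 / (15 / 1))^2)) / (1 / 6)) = -0.01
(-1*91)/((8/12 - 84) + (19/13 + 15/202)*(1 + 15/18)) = 477932/422879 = 1.13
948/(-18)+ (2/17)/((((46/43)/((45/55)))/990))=42712/1173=36.41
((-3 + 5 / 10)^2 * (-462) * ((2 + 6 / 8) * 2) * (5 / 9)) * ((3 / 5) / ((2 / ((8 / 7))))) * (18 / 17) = -54450 / 17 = -3202.94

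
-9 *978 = -8802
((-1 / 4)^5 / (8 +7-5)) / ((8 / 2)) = -1 / 40960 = -0.00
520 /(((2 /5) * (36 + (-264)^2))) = 25 /1341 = 0.02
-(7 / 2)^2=-12.25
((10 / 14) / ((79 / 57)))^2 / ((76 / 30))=64125 / 611618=0.10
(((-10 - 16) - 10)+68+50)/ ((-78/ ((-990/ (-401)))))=-13530/ 5213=-2.60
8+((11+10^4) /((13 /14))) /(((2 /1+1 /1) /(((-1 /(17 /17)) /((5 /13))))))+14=-46608 /5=-9321.60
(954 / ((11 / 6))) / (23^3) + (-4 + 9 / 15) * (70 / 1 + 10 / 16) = -257055085 / 1070696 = -240.08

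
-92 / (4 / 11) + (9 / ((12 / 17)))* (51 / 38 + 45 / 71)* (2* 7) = 537979 / 5396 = 99.70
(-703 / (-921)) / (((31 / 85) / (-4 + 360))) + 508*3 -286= 56618918 / 28551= 1983.08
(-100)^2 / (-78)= -5000 / 39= -128.21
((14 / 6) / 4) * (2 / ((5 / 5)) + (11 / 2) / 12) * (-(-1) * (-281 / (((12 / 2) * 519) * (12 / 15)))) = -580265 / 3587328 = -0.16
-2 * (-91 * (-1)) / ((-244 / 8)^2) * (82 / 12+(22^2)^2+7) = -511645316 / 11163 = -45834.03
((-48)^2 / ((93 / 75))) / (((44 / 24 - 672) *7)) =-345600 / 872557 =-0.40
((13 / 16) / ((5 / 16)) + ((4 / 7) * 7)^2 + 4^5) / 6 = 5213 / 30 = 173.77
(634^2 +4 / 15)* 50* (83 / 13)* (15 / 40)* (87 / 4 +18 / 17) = 242554856610 / 221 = 1097533287.83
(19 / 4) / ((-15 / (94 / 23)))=-893 / 690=-1.29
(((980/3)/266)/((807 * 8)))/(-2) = -35/367992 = -0.00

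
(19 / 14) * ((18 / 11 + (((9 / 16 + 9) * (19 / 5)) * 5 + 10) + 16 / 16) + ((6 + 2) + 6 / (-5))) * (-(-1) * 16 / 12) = 3362791 / 9240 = 363.94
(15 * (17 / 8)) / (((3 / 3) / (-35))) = -8925 / 8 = -1115.62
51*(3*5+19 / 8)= 7089 / 8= 886.12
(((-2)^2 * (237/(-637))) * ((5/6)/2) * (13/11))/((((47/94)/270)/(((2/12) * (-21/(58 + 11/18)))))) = 383940/16247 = 23.63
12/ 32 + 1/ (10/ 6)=39/ 40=0.98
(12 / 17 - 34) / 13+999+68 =235241 / 221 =1064.44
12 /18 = 2 /3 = 0.67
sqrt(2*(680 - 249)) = sqrt(862) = 29.36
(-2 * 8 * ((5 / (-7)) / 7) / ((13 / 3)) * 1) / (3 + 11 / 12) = 2880 / 29939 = 0.10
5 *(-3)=-15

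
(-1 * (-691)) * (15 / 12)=3455 / 4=863.75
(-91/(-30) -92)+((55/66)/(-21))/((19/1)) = -532478/5985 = -88.97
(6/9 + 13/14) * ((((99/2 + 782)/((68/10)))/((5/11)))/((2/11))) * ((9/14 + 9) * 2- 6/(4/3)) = 930253929/26656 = 34898.48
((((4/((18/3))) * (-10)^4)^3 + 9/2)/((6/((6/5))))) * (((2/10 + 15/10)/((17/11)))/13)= 176000000002673/35100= 5014245014.32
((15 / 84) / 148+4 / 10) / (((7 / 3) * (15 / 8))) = 8313 / 90650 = 0.09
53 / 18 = 2.94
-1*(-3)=3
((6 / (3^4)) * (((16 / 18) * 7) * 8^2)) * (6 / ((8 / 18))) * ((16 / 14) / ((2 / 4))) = 8192 / 9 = 910.22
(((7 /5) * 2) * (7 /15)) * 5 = 98 /15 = 6.53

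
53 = 53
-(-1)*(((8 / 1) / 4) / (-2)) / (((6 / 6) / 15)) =-15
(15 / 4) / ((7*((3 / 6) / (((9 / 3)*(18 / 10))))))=81 / 14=5.79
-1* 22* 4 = -88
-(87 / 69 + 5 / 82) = -2493 / 1886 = -1.32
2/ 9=0.22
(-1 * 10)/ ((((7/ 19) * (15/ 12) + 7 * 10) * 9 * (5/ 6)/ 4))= -1216/ 16065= -0.08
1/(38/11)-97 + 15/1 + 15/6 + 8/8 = -1486/19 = -78.21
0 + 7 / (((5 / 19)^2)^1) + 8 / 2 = 2627 / 25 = 105.08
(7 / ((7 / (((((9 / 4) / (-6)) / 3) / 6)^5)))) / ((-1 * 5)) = 0.00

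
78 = 78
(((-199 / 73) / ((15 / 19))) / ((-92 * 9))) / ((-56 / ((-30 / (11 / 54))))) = 11343 / 1034264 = 0.01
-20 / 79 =-0.25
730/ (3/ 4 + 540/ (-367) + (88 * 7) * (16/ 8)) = 1071640/ 1807517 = 0.59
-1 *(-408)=408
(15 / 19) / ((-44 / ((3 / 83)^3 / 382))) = -405 / 182601322024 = -0.00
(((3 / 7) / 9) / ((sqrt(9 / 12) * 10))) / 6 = sqrt(3) / 1890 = 0.00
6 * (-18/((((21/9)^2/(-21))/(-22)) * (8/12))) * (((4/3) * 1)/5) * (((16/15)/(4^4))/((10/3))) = -8019/1750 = -4.58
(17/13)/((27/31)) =1.50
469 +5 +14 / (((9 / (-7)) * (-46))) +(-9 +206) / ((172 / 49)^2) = 3002082907 / 6123888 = 490.22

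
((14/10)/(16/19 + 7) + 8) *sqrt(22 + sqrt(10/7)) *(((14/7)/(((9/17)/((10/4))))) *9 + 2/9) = 519259 *sqrt(7 *sqrt(70) + 1078)/5215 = 3356.81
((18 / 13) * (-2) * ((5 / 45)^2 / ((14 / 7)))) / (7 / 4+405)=-8 / 190359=-0.00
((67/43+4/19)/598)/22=1445/10748452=0.00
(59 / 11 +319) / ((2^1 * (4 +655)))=0.25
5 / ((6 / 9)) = 15 / 2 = 7.50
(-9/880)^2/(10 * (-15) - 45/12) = -27/39688000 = -0.00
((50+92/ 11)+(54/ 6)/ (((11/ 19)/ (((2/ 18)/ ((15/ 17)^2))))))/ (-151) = -13631/ 33975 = -0.40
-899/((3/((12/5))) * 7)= -3596/35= -102.74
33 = 33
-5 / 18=-0.28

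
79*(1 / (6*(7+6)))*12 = 158 / 13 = 12.15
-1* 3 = -3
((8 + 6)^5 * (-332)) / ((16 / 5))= -55799240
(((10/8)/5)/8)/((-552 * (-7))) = 1/123648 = 0.00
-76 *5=-380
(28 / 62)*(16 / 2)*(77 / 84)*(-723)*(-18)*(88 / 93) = 39192384 / 961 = 40782.92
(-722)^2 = 521284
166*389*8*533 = 275343536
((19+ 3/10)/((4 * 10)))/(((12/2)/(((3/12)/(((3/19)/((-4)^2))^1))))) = 3667/1800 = 2.04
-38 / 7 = -5.43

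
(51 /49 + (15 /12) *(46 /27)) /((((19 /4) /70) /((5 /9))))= 838900 /32319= 25.96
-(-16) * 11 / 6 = 88 / 3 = 29.33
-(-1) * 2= 2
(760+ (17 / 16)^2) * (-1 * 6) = -584547 / 128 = -4566.77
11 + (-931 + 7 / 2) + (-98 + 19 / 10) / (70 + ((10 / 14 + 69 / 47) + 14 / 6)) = -337503381 / 367735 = -917.79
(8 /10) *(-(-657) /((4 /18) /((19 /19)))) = 11826 /5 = 2365.20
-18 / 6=-3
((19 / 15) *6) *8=304 / 5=60.80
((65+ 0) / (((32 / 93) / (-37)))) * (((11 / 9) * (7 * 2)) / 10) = -1148147 / 96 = -11959.86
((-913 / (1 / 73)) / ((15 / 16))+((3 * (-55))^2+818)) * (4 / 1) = -2582956 / 15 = -172197.07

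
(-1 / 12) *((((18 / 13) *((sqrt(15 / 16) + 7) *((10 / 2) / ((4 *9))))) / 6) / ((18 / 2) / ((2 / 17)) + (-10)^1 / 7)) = -245 / 983736 - 35 *sqrt(15) / 3934944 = -0.00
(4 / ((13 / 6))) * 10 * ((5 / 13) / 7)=1200 / 1183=1.01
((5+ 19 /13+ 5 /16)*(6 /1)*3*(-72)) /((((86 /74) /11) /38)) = -1765119114 /559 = -3157637.06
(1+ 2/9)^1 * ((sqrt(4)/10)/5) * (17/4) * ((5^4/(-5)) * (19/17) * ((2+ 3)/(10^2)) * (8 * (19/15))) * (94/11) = -125.68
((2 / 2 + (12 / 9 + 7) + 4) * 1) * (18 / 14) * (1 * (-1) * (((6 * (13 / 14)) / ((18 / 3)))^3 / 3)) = -4.58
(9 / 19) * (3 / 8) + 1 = 179 / 152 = 1.18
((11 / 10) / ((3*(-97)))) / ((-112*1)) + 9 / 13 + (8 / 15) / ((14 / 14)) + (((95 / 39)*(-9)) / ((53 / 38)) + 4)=-157082795 / 14970592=-10.49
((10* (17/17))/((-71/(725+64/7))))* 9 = -462510/497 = -930.60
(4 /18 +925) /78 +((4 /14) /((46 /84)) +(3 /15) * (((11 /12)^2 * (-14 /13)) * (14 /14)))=3940457 /322920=12.20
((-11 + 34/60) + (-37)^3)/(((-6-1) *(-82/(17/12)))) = -3691193/29520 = -125.04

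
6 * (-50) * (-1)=300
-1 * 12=-12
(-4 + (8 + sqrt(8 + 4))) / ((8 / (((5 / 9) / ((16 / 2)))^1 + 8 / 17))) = 661*sqrt(3) / 4896 + 661 / 2448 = 0.50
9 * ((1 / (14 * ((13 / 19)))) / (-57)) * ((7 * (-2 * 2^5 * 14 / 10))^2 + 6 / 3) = -14751819 / 2275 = -6484.32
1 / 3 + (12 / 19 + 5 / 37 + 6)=14974 / 2109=7.10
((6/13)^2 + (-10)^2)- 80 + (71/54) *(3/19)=1180271/57798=20.42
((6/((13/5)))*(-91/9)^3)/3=-579670/729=-795.16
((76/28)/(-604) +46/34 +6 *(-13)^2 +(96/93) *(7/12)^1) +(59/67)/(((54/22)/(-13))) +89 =4434963216367/4030734204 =1100.29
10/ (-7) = -10/ 7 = -1.43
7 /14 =1 /2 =0.50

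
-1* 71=-71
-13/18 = -0.72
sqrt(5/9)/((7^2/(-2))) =-2 * sqrt(5)/147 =-0.03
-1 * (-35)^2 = -1225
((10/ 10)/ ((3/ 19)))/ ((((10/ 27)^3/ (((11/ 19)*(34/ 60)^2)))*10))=2317491/ 1000000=2.32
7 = 7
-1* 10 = -10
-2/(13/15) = -30/13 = -2.31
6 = 6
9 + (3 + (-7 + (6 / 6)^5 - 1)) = 5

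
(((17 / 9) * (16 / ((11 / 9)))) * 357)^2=9429186816 / 121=77927163.77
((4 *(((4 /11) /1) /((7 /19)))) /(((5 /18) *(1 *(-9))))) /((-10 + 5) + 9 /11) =304 /805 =0.38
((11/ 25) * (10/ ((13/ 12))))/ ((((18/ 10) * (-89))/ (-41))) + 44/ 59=365596/ 204789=1.79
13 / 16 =0.81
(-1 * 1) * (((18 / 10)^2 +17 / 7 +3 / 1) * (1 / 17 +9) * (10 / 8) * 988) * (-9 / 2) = 37095201 / 85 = 436414.13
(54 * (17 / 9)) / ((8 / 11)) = 561 / 4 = 140.25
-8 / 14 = -4 / 7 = -0.57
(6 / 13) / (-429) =-2 / 1859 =-0.00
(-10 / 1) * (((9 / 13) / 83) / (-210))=3 / 7553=0.00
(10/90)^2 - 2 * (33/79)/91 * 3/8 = 20737/2329236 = 0.01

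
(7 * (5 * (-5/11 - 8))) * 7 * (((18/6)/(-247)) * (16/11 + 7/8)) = 14012775/239096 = 58.61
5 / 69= 0.07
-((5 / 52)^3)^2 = -15625 / 19770609664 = -0.00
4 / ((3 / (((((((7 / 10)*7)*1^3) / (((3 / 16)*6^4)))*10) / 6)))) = 98 / 2187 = 0.04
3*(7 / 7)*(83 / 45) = 83 / 15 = 5.53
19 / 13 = 1.46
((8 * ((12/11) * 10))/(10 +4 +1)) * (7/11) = 448/121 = 3.70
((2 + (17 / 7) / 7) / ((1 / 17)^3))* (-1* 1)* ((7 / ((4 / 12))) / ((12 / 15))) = -8474925 / 28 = -302675.89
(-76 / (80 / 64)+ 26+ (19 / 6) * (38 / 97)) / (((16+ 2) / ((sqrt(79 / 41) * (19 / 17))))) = -927751 * sqrt(3239) / 18254430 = -2.89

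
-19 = -19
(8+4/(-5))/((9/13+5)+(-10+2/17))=-3978/2315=-1.72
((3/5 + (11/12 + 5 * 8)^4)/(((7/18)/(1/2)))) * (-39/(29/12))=-3777803965169/64960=-58155849.22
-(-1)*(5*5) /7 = 25 /7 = 3.57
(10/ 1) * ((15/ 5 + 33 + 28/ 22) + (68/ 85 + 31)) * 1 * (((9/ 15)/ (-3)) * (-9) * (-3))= -205146/ 55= -3729.93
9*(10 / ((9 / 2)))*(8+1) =180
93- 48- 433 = -388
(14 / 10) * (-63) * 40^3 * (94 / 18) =-29478400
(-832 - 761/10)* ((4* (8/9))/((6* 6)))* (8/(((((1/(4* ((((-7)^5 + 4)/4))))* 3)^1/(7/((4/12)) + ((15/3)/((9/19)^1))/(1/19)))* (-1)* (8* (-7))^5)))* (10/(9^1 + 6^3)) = 1878151591/26138246400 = 0.07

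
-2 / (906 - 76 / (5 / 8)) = -5 / 1961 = -0.00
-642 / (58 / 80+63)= -25680 / 2549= -10.07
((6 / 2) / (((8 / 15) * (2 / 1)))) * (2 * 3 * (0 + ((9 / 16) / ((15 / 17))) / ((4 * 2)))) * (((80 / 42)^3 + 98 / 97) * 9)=1633025151 / 17034752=95.86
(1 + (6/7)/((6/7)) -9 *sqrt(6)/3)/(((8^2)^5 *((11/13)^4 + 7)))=-0.00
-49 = -49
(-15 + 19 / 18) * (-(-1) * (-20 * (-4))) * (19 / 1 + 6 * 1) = -251000 / 9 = -27888.89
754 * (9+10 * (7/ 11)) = 127426/ 11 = 11584.18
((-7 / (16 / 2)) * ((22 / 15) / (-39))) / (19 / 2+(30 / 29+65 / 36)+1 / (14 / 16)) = 15631 / 6404645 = 0.00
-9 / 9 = -1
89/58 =1.53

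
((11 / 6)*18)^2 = 1089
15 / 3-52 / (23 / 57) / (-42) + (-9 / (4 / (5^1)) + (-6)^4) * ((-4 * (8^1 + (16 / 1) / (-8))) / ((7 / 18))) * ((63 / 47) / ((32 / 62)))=-6232401795 / 30268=-205907.29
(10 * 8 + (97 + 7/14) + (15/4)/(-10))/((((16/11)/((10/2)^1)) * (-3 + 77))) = 8.23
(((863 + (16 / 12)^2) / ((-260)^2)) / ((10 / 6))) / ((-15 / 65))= -7783 / 234000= -0.03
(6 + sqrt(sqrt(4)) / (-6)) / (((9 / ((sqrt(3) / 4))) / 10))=5 * sqrt(3) * (36 - sqrt(2)) / 108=2.77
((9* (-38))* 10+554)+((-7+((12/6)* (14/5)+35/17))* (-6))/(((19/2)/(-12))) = -4620526/1615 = -2861.01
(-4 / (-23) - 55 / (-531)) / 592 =3389 / 7230096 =0.00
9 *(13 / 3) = 39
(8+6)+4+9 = 27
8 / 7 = 1.14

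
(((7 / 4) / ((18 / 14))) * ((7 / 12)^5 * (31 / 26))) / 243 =25529833 / 56596340736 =0.00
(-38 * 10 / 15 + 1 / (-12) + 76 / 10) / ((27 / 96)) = -8552 / 135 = -63.35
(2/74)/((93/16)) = 16/3441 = 0.00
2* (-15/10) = -3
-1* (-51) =51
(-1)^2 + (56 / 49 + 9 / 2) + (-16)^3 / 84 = -1769 / 42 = -42.12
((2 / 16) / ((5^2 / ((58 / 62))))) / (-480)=-0.00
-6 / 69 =-2 / 23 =-0.09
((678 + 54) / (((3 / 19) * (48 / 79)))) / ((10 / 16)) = 183122 / 15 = 12208.13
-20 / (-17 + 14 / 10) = 50 / 39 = 1.28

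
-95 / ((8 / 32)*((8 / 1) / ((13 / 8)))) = -1235 / 16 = -77.19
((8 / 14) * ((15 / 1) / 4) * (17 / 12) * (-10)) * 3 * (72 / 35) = -9180 / 49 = -187.35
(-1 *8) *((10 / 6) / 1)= -40 / 3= -13.33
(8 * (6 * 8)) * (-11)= -4224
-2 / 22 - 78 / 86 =-472 / 473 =-1.00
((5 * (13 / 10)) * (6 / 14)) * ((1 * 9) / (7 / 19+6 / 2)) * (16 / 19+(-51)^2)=17351685 / 896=19365.72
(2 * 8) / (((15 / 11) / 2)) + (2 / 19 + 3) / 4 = 27637 / 1140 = 24.24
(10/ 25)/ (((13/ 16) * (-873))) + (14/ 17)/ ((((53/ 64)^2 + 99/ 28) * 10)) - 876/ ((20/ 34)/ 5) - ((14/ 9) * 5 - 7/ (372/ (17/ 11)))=-237421397684288273/ 31852697315868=-7453.73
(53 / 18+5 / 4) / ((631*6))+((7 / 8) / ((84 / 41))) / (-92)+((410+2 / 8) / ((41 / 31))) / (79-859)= -0.40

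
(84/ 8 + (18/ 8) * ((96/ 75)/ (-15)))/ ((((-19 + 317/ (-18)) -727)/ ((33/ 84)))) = -255123/ 48107500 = -0.01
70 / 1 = 70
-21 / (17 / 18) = -378 / 17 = -22.24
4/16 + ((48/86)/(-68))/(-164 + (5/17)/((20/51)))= 477439/1909372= 0.25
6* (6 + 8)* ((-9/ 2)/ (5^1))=-378/ 5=-75.60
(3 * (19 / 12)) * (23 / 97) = 437 / 388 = 1.13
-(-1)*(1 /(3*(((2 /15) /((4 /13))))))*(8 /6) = 40 /39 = 1.03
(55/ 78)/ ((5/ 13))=11/ 6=1.83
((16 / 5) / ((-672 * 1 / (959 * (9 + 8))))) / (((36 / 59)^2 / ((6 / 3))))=-8107249 / 19440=-417.04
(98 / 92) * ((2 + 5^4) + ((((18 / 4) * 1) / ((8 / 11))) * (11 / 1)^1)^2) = 65975217 / 11776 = 5602.52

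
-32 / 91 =-0.35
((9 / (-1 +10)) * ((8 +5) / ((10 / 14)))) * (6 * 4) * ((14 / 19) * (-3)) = -91728 / 95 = -965.56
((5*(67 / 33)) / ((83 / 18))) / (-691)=-2010 / 630883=-0.00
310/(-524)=-155/262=-0.59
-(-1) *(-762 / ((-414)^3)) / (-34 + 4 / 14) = -889 / 2791012464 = -0.00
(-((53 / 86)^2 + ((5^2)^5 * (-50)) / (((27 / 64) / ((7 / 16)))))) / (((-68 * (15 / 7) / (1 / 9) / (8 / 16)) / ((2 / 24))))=-707820311969099 / 43996141440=-16088.24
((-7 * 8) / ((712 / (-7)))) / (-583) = -49 / 51887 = -0.00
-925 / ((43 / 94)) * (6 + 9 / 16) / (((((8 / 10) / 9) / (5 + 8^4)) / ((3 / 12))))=-842424856875 / 5504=-153056841.73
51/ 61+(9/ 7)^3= 61962/ 20923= 2.96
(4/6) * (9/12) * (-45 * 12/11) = -270/11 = -24.55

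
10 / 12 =5 / 6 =0.83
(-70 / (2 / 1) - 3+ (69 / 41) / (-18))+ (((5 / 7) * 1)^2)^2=-22346021 / 590646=-37.83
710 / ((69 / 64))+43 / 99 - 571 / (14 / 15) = 1504621 / 31878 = 47.20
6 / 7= 0.86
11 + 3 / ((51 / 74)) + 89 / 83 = 23176 / 1411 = 16.43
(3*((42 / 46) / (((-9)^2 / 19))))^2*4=70756 / 42849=1.65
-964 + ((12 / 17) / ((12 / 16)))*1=-16372 / 17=-963.06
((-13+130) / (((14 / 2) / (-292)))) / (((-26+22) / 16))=136656 / 7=19522.29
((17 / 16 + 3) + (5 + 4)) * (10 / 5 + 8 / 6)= 1045 / 24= 43.54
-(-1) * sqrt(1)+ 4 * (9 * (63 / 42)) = 55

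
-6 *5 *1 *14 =-420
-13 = -13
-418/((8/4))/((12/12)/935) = -195415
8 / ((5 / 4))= 32 / 5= 6.40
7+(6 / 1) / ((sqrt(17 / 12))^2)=11.24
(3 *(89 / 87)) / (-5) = -89 / 145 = -0.61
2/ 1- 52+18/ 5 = -46.40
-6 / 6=-1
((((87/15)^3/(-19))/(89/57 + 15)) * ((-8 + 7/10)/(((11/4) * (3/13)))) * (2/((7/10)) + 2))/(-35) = -393467737/397512500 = -0.99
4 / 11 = 0.36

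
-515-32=-547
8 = 8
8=8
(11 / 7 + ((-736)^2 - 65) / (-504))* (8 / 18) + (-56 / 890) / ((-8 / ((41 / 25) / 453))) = -454270930441 / 952489125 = -476.93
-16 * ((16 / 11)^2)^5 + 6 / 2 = -17514373770613 / 25937424601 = -675.25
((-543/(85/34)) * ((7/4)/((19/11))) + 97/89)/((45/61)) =-225867689/760950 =-296.82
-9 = -9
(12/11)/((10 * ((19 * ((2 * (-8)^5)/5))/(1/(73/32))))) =-3/15623168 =-0.00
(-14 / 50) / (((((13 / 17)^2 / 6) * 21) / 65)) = -578 / 65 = -8.89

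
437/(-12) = -36.42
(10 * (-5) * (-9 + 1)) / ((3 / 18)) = 2400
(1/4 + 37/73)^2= 48841/85264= 0.57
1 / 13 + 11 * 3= 430 / 13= 33.08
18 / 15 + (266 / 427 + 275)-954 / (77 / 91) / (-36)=2067627 / 6710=308.14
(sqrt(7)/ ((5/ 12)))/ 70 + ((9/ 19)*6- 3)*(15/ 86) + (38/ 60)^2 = 6*sqrt(7)/ 175 + 274687/ 735300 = 0.46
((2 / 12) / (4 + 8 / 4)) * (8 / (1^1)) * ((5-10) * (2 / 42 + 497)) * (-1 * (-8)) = -835040 / 189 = -4418.20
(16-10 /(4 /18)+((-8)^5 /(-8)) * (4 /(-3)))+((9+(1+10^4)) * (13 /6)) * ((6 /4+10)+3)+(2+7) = 308999.50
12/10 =6/5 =1.20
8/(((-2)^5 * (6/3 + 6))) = -1/32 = -0.03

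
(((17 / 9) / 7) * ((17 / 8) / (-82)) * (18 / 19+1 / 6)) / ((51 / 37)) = -0.01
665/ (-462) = -95/ 66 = -1.44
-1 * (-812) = 812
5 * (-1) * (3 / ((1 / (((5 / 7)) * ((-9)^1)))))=96.43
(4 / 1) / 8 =1 / 2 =0.50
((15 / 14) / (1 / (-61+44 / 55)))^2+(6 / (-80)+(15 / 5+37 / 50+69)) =846583 / 200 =4232.92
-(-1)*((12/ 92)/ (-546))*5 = -5/ 4186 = -0.00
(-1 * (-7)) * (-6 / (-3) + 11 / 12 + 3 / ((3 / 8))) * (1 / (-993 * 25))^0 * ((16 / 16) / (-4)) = -917 / 48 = -19.10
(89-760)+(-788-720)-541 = -2720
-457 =-457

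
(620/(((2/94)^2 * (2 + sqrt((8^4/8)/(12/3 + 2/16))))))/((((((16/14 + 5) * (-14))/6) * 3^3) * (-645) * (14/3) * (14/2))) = -753269/269356773 + 2191328 * sqrt(33)/808070319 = 0.01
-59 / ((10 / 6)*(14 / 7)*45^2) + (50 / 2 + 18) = 42.99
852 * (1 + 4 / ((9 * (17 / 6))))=985.65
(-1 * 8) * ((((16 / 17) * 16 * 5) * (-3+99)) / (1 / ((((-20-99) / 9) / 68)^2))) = -1003520 / 459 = -2186.32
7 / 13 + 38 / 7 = 543 / 91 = 5.97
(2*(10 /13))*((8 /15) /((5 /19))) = 608 /195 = 3.12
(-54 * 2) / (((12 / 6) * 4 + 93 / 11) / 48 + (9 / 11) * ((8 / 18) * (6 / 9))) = -19008 / 103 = -184.54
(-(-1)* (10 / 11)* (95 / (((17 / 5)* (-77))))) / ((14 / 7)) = -2375 / 14399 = -0.16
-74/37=-2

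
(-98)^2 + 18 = 9622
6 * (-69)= -414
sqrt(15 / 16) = sqrt(15) / 4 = 0.97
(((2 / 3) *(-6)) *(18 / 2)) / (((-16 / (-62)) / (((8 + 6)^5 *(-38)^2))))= -108338190912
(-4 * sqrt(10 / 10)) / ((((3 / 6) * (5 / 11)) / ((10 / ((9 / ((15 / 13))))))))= -880 / 39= -22.56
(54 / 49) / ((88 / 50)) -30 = -29.37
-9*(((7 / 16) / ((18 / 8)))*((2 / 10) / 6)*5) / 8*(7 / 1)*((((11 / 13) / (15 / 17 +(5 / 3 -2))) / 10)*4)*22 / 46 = -14399 / 191360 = -0.08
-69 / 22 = -3.14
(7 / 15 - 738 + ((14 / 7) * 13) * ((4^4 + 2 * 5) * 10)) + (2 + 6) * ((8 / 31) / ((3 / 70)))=10612949 / 155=68470.64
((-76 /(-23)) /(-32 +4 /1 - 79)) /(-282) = 38 /347001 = 0.00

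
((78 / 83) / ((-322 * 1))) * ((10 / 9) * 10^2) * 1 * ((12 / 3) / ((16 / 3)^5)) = -131625 / 437878784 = -0.00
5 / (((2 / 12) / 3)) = 90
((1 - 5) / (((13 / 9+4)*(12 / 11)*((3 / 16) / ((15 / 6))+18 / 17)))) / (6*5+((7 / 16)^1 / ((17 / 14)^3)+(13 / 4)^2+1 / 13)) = -7643841920 / 526126636749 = -0.01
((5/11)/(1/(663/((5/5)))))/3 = 1105/11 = 100.45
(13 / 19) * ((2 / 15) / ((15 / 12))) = 104 / 1425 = 0.07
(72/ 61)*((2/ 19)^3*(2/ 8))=144/ 418399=0.00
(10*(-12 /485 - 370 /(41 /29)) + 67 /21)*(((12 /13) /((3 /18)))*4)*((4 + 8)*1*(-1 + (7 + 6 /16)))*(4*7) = -6413494783680 /51701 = -124049724.06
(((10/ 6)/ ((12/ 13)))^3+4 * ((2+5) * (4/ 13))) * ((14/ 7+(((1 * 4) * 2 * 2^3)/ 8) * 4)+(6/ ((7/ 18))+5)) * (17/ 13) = 18989693923/ 18398016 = 1032.16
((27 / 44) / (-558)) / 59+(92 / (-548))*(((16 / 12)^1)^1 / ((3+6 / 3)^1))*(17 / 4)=-62938397 / 330756360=-0.19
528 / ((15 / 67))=11792 / 5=2358.40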